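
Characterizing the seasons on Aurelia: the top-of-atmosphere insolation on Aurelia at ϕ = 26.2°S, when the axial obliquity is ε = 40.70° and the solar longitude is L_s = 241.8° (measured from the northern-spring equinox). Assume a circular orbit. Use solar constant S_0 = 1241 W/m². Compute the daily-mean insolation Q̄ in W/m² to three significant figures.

Solar declination: sin δ = sin ε · sin L_s = sin 40.70° × sin 241.8° = -0.57470, so δ = -35.078°.
cos h₀ = −tan(-26.2°) tan(-35.078°) = -0.3455, h₀ = 1.9236 rad.
Bracket: h₀ sin ϕ sin δ + cos ϕ cos δ sin h₀ = 1.9236×-0.44151×-0.57470 + 0.89726×0.81837×0.93840 = 0.488086 + 0.689058 = 1.177144.
Q̄ = (S_0/π) × [bracket] = (1241/π) × 1.177144 = 465.0 W/m².

Q̄ ≈ 465 W/m²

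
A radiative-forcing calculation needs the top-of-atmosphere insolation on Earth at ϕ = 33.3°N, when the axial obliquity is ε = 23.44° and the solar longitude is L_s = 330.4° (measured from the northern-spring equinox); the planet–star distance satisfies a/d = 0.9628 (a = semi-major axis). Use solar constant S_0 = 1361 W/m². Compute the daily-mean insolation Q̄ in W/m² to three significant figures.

Solar declination: sin δ = sin ε · sin L_s = sin 23.44° × sin 330.4° = -0.19648, so δ = -11.331°.
cos h₀ = −tan(+33.3°) tan(-11.331°) = 0.1316, h₀ = 1.4388 rad.
Bracket: h₀ sin ϕ sin δ + cos ϕ cos δ sin h₀ = 1.4388×0.54902×-0.19648 + 0.83581×0.98051×0.99130 = -0.155205 + 0.812390 = 0.657185.
Inverse-square distance factor (a/d)² = 0.9628² = 0.926984.
Q̄ = (S_0/π) × 0.926984 × [bracket] = (1361/π) × 0.926984 × 0.657185 = 263.9 W/m².

Q̄ ≈ 264 W/m²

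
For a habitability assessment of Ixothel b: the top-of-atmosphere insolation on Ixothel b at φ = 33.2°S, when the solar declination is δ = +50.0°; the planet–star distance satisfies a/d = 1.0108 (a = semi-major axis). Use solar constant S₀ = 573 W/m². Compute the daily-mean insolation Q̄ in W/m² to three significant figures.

cos H₀ = −tan(-33.2°) tan(+50.000°) = 0.7799, H₀ = 0.6764 rad.
Bracket: H₀ sin φ sin δ + cos φ cos δ sin H₀ = 0.6764×-0.54756×0.76604 + 0.83676×0.64279×0.62595 = -0.283718 + 0.336674 = 0.052956.
Inverse-square distance factor (a/d)² = 1.0108² = 1.021717.
Q̄ = (S₀/π) × 1.021717 × [bracket] = (573/π) × 1.021717 × 0.052956 = 9.868 W/m².

Q̄ ≈ 9.87 W/m²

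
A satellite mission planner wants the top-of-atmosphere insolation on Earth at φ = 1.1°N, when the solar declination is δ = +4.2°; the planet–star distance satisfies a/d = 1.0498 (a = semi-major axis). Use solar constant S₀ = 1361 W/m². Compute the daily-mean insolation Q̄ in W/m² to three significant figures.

Q̄ ≈ 477 W/m²

cos H₀ = −tan(+1.1°) tan(+4.200°) = -0.0014, H₀ = 1.5722 rad.
Bracket: H₀ sin φ sin δ + cos φ cos δ sin H₀ = 1.5722×0.01920×0.07324 + 0.99982×0.99731×1.00000 = 0.002211 + 0.997130 = 0.999341.
Inverse-square distance factor (a/d)² = 1.0498² = 1.102080.
Q̄ = (S₀/π) × 1.102080 × [bracket] = (1361/π) × 1.102080 × 0.999341 = 477.1 W/m².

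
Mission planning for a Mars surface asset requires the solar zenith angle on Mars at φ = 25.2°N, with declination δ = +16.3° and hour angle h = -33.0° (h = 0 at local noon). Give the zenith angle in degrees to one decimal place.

cos θ_z = sin φ sin δ + cos φ cos δ cos h = 0.119502 + 0.728350 = 0.847852.
θ_z = arccos(0.847852) = 32.0°.

θ_z = 32.0°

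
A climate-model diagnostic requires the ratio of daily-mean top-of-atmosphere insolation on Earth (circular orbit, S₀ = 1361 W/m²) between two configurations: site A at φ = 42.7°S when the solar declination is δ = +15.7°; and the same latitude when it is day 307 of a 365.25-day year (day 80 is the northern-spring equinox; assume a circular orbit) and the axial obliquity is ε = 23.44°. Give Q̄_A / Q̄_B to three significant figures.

Q̄_A / Q̄_B ≈ 0.433

— Configuration A (φ=-42.7°):
cos H₀ = −tan(-42.7°) tan(+15.700°) = 0.2594, H₀ = 1.3084 rad.
Bracket: H₀ sin φ sin δ + cos φ cos δ sin H₀ = 1.3084×-0.67816×0.27060 + 0.73491×0.96269×0.96578 = -0.240105 + 0.683280 = 0.443175.
Q̄ = (S₀/π) × [bracket] = (1361/π) × 0.443175 = 191.99 W/m².
— Configuration B (φ=-42.7°):
Solar longitude: λ_s = 360° × (307 − 80)/365.25 = 223.737°.
sin δ = sin 23.44° × sin 223.737° = -0.27501, so δ = -15.963°.
cos H₀ = −tan(-42.7°) tan(-15.963°) = -0.2640, H₀ = 1.8379 rad.
Bracket: H₀ sin φ sin δ + cos φ cos δ sin H₀ = 1.8379×-0.67816×-0.27501 + 0.73491×0.96144×0.96454 = 0.342770 + 0.681517 = 1.024287.
Q̄ = (S₀/π) × [bracket] = (1361/π) × 1.024287 = 443.74 W/m².
Ratio Q̄_A / Q̄_B = 191.99 / 443.74 = 0.4327.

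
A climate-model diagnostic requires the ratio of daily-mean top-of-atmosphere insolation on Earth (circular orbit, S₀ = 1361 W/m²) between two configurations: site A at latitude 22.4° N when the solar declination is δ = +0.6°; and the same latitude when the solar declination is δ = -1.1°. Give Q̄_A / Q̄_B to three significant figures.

— Configuration A (φ=+22.4°):
cos H₀ = −tan(+22.4°) tan(+0.600°) = -0.0043, H₀ = 1.5751 rad.
Bracket: H₀ sin φ sin δ + cos φ cos δ sin H₀ = 1.5751×0.38107×0.01047 + 0.92455×0.99995×0.99999 = 0.006284 + 0.924495 = 0.930779.
Q̄ = (S₀/π) × [bracket] = (1361/π) × 0.930779 = 403.23 W/m².
— Configuration B (φ=+22.4°):
cos H₀ = −tan(+22.4°) tan(-1.100°) = 0.0079, H₀ = 1.5629 rad.
Bracket: H₀ sin φ sin δ + cos φ cos δ sin H₀ = 1.5629×0.38107×-0.01920 + 0.92455×0.99982×0.99997 = -0.011435 + 0.924356 = 0.912921.
Q̄ = (S₀/π) × [bracket] = (1361/π) × 0.912921 = 395.50 W/m².
Ratio Q̄_A / Q̄_B = 403.23 / 395.50 = 1.020.

Q̄_A / Q̄_B ≈ 1.02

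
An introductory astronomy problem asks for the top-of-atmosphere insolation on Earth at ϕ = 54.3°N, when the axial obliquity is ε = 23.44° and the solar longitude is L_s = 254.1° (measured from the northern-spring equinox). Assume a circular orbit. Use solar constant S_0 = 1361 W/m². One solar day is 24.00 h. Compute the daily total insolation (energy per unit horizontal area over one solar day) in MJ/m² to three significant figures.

5.37 MJ/m²

Solar declination: sin δ = sin ε · sin L_s = sin 23.44° × sin 254.1° = -0.38257, so δ = -22.493°.
cos h₀ = −tan(+54.3°) tan(-22.493°) = 0.5762, h₀ = 0.9567 rad.
Bracket: h₀ sin ϕ sin δ + cos ϕ cos δ sin h₀ = 0.9567×0.81208×-0.38257 + 0.58354×0.92393×0.81728 = -0.297225 + 0.440637 = 0.143412.
Q̄ = (S_0/π) × [bracket] = (1361/π) × 0.143412 = 62.129 W/m².
Daily total = Q̄ × 24.00 h × 3600 s/h = 62.129 × 24.00 × 3600 / 10⁶ = 5.368 MJ/m².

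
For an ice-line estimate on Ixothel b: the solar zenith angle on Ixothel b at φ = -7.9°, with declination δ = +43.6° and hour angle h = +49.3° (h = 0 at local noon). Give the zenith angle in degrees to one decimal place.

θ_z = 68.1°

cos θ_z = sin φ sin δ + cos φ cos δ cos h = -0.094784 + 0.467750 = 0.372966.
θ_z = arccos(0.372966) = 68.1°.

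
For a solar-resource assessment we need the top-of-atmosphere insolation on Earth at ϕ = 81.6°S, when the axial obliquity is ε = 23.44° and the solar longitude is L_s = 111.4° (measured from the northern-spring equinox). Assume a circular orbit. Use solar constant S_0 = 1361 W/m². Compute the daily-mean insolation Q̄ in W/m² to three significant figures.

Solar declination: sin δ = sin ε · sin L_s = sin 23.44° × sin 111.4° = 0.37036, so δ = +21.738°.
cos h₀ = −tan(-81.6°) tan(+21.738°) = 2.7001 ≥ 1 ⇒ polar night, h₀ = 0 and Q̄ = 0.

Q̄ ≈ 0.00 W/m²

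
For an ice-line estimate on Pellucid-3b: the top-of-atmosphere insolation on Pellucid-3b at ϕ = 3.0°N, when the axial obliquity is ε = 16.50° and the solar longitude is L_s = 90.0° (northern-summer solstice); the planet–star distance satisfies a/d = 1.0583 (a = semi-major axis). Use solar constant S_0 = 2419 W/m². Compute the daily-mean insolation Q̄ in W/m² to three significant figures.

Solar declination: sin δ = sin ε · sin L_s = sin 16.50° × sin 90.0° = 0.28402, so δ = +16.500°.
cos h₀ = −tan(+3.0°) tan(+16.500°) = -0.0155, h₀ = 1.5863 rad.
Bracket: h₀ sin ϕ sin δ + cos ϕ cos δ sin h₀ = 1.5863×0.05234×0.28402 + 0.99863×0.95882×0.99988 = 0.023581 + 0.957392 = 0.980973.
Inverse-square distance factor (a/d)² = 1.0583² = 1.119999.
Q̄ = (S_0/π) × 1.119999 × [bracket] = (2419/π) × 1.119999 × 0.980973 = 846.0 W/m².

Q̄ ≈ 846 W/m²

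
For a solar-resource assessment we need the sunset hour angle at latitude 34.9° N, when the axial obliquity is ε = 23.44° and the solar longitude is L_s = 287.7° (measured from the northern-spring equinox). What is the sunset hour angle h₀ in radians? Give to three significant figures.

h₀ = 1.28 rad

Solar declination: sin δ = sin ε · sin L_s = sin 23.44° × sin 287.7° = -0.37896, so δ = -22.269°.
cos h₀ = −tan ϕ · tan δ = −tan(+34.9°) × tan(-22.269°) = 0.2857, so h₀ = 1.2811 rad = 73.40°.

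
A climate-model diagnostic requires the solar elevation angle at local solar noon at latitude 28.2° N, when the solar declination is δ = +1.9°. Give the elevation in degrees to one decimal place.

At local noon the hour angle is zero, so the zenith angle equals |ϕ − δ| = |+28.2° − (+1.900°)| = 26.300°.
Elevation = 90° − 26.300° = 63.7°.

63.7°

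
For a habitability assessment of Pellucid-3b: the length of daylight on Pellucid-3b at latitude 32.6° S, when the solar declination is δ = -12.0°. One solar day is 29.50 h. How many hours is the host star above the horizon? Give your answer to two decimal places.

16.03 h

cos H₀ = −tan φ · tan δ = −tan(-32.6°) × tan(-12.000°) = -0.1359, so H₀ = 1.7072 rad = 97.81°.
Daylight = 2H₀/(2π) × 29.50 h = (1.7072/π) × 29.50 = 16.03 h.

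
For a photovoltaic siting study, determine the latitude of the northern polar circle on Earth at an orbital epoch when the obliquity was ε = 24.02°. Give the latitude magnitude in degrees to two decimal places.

The polar circle is the lowest latitude that experiences at least one full rotation of continuous daylight at the northern-summer solstice; it lies at |ϕ| = 90° − ε = 90° − 24.02° = 65.98°.

65.98°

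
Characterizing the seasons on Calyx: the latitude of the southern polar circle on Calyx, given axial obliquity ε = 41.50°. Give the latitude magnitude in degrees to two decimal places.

48.50°

The polar circle is the lowest latitude that experiences at least one full rotation of continuous darkness at the northern-summer solstice; it lies at |ϕ| = 90° − ε = 90° − 41.50° = 48.50°.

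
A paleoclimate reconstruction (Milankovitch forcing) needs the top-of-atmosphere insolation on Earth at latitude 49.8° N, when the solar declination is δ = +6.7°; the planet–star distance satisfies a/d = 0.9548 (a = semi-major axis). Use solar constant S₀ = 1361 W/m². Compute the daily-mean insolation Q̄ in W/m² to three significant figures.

Q̄ ≈ 311 W/m²

cos H₀ = −tan(+49.8°) tan(+6.700°) = -0.1390, H₀ = 1.7103 rad.
Bracket: H₀ sin φ sin δ + cos φ cos δ sin H₀ = 1.7103×0.76380×0.11667 + 0.64546×0.99317×0.99029 = 0.152409 + 0.634827 = 0.787236.
Inverse-square distance factor (a/d)² = 0.9548² = 0.911643.
Q̄ = (S₀/π) × 0.911643 × [bracket] = (1361/π) × 0.911643 × 0.787236 = 310.9 W/m².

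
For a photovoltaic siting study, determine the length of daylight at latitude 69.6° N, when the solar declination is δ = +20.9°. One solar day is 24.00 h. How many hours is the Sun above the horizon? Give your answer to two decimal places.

24.00 h

Sunrise equation: cos h₀ = −tan ϕ · tan δ = -1.0268 ≤ −1, so the Sun never sets (polar day) and h₀ = π.
Daylight = 2h₀/(2π) × 24.00 h = (3.1416/π) × 24.00 = 24.00 h.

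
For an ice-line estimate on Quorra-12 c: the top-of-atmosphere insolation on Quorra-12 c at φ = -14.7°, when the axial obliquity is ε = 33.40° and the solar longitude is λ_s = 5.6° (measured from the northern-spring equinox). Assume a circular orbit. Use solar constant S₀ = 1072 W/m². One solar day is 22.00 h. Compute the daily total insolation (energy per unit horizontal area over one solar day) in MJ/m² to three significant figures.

25.5 MJ/m²

Solar declination: sin δ = sin ε · sin λ_s = sin 33.40° × sin 5.6° = 0.05372, so δ = +3.079°.
cos H₀ = −tan(-14.7°) tan(+3.079°) = 0.0141, H₀ = 1.5567 rad.
Bracket: H₀ sin φ sin δ + cos φ cos δ sin H₀ = 1.5567×-0.25376×0.05372 + 0.96727×0.99856×0.99990 = -0.021221 + 0.965781 = 0.944560.
Q̄ = (S₀/π) × [bracket] = (1072/π) × 0.944560 = 322.31 W/m².
Daily total = Q̄ × 22.00 h × 3600 s/h = 322.31 × 22.00 × 3600 / 10⁶ = 25.53 MJ/m².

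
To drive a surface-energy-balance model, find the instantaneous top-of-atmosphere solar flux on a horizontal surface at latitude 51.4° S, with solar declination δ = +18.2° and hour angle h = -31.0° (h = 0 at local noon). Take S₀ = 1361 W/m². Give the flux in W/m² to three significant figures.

cos θ_z = sin φ sin δ + cos φ cos δ cos h = -0.244096 + 0.508016 = 0.263920.
Flux = S₀ · cos θ_z = 1361 × 0.263920 = 359.2 W/m².

359 W/m²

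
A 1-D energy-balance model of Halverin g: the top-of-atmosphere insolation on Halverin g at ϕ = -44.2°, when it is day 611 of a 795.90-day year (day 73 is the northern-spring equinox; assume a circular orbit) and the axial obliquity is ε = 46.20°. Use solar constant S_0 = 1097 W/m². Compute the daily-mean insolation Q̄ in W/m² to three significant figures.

Solar longitude: L_s = 360° × (611 − 73)/795.90 = 243.347°.
sin δ = sin 46.20° × sin 243.347° = -0.64507, so δ = -40.171°.
cos h₀ = −tan(-44.2°) tan(-40.171°) = -0.8209, h₀ = 2.5338 rad.
Bracket: h₀ sin ϕ sin δ + cos ϕ cos δ sin h₀ = 2.5338×-0.69717×-0.64507 + 0.71691×0.76413×0.57102 = 1.139509 + 0.312812 = 1.452321.
Q̄ = (S_0/π) × [bracket] = (1097/π) × 1.452321 = 507.1 W/m².

Q̄ ≈ 507 W/m²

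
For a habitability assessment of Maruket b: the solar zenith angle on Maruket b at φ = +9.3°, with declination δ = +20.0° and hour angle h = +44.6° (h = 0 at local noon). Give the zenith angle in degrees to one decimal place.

cos θ_z = sin φ sin δ + cos φ cos δ cos h = 0.055272 + 0.660291 = 0.715563.
θ_z = arccos(0.715563) = 44.3°.

θ_z = 44.3°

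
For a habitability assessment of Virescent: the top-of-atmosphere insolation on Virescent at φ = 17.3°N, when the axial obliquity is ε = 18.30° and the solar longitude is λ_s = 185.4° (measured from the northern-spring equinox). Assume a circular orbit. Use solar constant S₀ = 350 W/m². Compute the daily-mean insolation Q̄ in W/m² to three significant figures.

Solar declination: sin δ = sin ε · sin λ_s = sin 18.30° × sin 185.4° = -0.02955, so δ = -1.693°.
cos H₀ = −tan(+17.3°) tan(-1.693°) = 0.0092, H₀ = 1.5616 rad.
Bracket: H₀ sin φ sin δ + cos φ cos δ sin H₀ = 1.5616×0.29737×-0.02955 + 0.95476×0.99956×0.99996 = -0.013722 + 0.954302 = 0.940580.
Q̄ = (S₀/π) × [bracket] = (350/π) × 0.940580 = 104.8 W/m².

Q̄ ≈ 105 W/m²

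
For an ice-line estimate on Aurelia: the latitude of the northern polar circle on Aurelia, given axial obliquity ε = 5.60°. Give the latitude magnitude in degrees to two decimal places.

84.40°

The polar circle is the lowest latitude that experiences at least one full rotation of continuous daylight at the northern-summer solstice; it lies at |ϕ| = 90° − ε = 90° − 5.60° = 84.40°.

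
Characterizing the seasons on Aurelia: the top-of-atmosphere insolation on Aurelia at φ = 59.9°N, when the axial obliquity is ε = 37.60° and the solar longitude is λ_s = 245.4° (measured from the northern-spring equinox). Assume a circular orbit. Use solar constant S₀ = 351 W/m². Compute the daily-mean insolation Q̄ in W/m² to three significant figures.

Solar declination: sin δ = sin ε · sin λ_s = sin 37.60° × sin 245.4° = -0.55477, so δ = -33.695°.
cos H₀ = −tan(+59.9°) tan(-33.695°) = 1.1503 ≥ 1 ⇒ polar night, H₀ = 0 and Q̄ = 0.

Q̄ ≈ 0.00 W/m²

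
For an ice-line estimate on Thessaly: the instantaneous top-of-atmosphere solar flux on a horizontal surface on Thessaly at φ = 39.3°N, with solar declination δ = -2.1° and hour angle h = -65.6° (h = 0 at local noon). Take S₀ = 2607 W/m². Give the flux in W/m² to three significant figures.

cos θ_z = sin φ sin δ + cos φ cos δ cos h = -0.023209 + 0.319462 = 0.296253.
Flux = S₀ · cos θ_z = 2607 × 0.296253 = 772.3 W/m².

772 W/m²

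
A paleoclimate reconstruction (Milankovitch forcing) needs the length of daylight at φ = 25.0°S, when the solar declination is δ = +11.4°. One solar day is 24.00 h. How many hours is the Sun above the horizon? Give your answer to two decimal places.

11.28 h

cos H₀ = −tan φ · tan δ = −tan(-25.0°) × tan(+11.400°) = 0.0940, so H₀ = 1.4766 rad = 84.60°.
Daylight = 2H₀/(2π) × 24.00 h = (1.4766/π) × 24.00 = 11.28 h.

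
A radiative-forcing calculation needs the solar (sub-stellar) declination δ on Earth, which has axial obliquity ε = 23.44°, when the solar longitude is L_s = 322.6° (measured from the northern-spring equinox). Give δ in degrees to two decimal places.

sin δ = sin ε · sin L_s = sin 23.44° × sin 322.6° = -0.241607.
δ = arcsin(-0.241607) = -13.98°.

δ = -13.98°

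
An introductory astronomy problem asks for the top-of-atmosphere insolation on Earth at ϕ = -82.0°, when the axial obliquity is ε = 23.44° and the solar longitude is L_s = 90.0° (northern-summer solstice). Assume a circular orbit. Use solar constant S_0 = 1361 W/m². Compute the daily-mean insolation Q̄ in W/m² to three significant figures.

Solar declination: sin δ = sin ε · sin L_s = sin 23.44° × sin 90.0° = 0.39779, so δ = +23.440°.
cos h₀ = −tan(-82.0°) tan(+23.440°) = 3.0850 ≥ 1 ⇒ polar night, h₀ = 0 and Q̄ = 0.

Q̄ ≈ 0.00 W/m²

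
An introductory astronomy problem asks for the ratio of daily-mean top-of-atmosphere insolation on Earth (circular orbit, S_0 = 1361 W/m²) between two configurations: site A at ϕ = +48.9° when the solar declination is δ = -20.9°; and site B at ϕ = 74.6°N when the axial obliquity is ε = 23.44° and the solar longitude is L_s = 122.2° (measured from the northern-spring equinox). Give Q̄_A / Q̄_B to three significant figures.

Q̄_A / Q̄_B ≈ 0.247

— Configuration A (ϕ=+48.9°):
cos h₀ = −tan(+48.9°) tan(-20.900°) = 0.4377, h₀ = 1.1177 rad.
Bracket: h₀ sin ϕ sin δ + cos ϕ cos δ sin h₀ = 1.1177×0.75356×-0.35674 + 0.65738×0.93420×0.89910 = -0.300466 + 0.552159 = 0.251693.
Q̄ = (S_0/π) × [bracket] = (1361/π) × 0.251693 = 109.04 W/m².
— Configuration B (ϕ=+74.6°):
Solar declination: sin δ = sin ε · sin L_s = sin 23.44° × sin 122.2° = 0.33661, so δ = +19.670°.
cos h₀ = −tan(+74.6°) tan(+19.670°) = -1.2978 ≤ −1 ⇒ polar day, h₀ = π.
Bracket: h₀ sin ϕ sin δ + cos ϕ cos δ sin h₀ = 3.1416×0.96410×0.33661 + 0.26556×0.94165×0.00000 = 1.019530 + 0.000000 = 1.019530.
Q̄ = (S_0/π) × [bracket] = (1361/π) × 1.019530 = 441.68 W/m².
Ratio Q̄_A / Q̄_B = 109.04 / 441.68 = 0.2469.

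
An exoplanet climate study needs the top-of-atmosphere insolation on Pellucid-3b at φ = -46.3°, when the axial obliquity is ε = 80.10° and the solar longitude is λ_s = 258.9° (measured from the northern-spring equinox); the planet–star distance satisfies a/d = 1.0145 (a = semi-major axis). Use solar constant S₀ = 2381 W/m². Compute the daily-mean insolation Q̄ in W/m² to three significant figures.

Solar declination: sin δ = sin ε · sin λ_s = sin 80.10° × sin 258.9° = -0.96668, so δ = -75.168°.
cos H₀ = −tan(-46.3°) tan(-75.168°) = -3.9517 ≤ −1 ⇒ polar day, H₀ = π.
Bracket: H₀ sin φ sin δ + cos φ cos δ sin H₀ = 3.1416×-0.72297×-0.96668 + 0.69088×0.25599×0.00000 = 2.195603 + 0.000000 = 2.195603.
Inverse-square distance factor (a/d)² = 1.0145² = 1.029210.
Q̄ = (S₀/π) × 1.029210 × [bracket] = (2381/π) × 1.029210 × 2.195603 = 1713 W/m².

Q̄ ≈ 1.71e+03 W/m²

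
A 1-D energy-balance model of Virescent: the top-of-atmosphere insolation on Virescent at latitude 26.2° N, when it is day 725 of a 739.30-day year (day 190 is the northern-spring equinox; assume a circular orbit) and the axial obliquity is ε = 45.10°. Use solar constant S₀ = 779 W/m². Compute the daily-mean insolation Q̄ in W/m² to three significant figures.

Solar longitude: λ_s = 360° × (725 − 190)/739.30 = 260.517°.
sin δ = sin 45.10° × sin 260.517° = -0.69866, so δ = -44.320°.
cos H₀ = −tan(+26.2°) tan(-44.320°) = 0.4805, H₀ = 1.0696 rad.
Bracket: H₀ sin φ sin δ + cos φ cos δ sin H₀ = 1.0696×0.44151×-0.69866 + 0.89726×0.71545×0.87699 = -0.329935 + 0.562979 = 0.233044.
Q̄ = (S₀/π) × [bracket] = (779/π) × 0.233044 = 57.79 W/m².

Q̄ ≈ 57.8 W/m²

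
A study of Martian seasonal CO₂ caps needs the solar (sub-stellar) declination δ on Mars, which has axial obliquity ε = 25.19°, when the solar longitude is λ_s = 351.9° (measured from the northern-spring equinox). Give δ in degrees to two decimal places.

δ = -3.44°

sin δ = sin ε · sin λ_s = sin 25.19° × sin 351.9° = -0.059971.
δ = arcsin(-0.059971) = -3.44°.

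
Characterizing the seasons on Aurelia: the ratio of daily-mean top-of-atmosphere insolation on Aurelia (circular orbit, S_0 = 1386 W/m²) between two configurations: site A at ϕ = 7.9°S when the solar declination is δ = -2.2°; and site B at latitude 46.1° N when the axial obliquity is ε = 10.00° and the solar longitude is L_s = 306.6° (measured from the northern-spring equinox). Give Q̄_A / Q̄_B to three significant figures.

Q̄_A / Q̄_B ≈ 1.86

— Configuration A (ϕ=-7.9°):
cos h₀ = −tan(-7.9°) tan(-2.200°) = -0.0053, h₀ = 1.5761 rad.
Bracket: h₀ sin ϕ sin δ + cos ϕ cos δ sin h₀ = 1.5761×-0.13744×-0.03839 + 0.99051×0.99926×0.99999 = 0.008316 + 0.989767 = 0.998083.
Q̄ = (S_0/π) × [bracket] = (1386/π) × 0.998083 = 440.33 W/m².
— Configuration B (ϕ=+46.1°):
Solar declination: sin δ = sin ε · sin L_s = sin 10.00° × sin 306.6° = -0.13941, so δ = -8.014°.
cos h₀ = −tan(+46.1°) tan(-8.014°) = 0.1463, h₀ = 1.4240 rad.
Bracket: h₀ sin ϕ sin δ + cos ϕ cos δ sin h₀ = 1.4240×0.72055×-0.13941 + 0.69340×0.99024×0.98924 = -0.143043 + 0.679244 = 0.536201.
Q̄ = (S_0/π) × [bracket] = (1386/π) × 0.536201 = 236.56 W/m².
Ratio Q̄_A / Q̄_B = 440.33 / 236.56 = 1.861.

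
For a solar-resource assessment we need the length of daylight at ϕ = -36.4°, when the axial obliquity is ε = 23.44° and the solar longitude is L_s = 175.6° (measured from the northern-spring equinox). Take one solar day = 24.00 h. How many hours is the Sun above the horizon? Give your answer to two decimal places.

Solar declination: sin δ = sin ε · sin L_s = sin 23.44° × sin 175.6° = 0.03052, so δ = +1.749°.
cos h₀ = −tan ϕ · tan δ = −tan(-36.4°) × tan(+1.749°) = 0.0225, so h₀ = 1.5483 rad = 88.71°.
Daylight = 2h₀/(2π) × 24.00 h = (1.5483/π) × 24.00 = 11.83 h.

11.83 h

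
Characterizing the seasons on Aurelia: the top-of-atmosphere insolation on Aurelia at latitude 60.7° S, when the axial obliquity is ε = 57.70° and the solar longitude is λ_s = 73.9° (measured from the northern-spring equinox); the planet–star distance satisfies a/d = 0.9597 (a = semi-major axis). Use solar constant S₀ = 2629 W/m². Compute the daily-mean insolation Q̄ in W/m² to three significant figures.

Q̄ ≈ 0.00 W/m²

Solar declination: sin δ = sin ε · sin λ_s = sin 57.70° × sin 73.9° = 0.81211, so δ = +54.303°.
cos H₀ = −tan(-60.7°) tan(+54.303°) = 2.4801 ≥ 1 ⇒ polar night, H₀ = 0 and Q̄ = 0.
Inverse-square distance factor (a/d)² = 0.9597² = 0.921024.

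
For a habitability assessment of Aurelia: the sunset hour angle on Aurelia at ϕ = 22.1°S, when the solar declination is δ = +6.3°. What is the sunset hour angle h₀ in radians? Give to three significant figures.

h₀ = 1.53 rad

cos h₀ = −tan ϕ · tan δ = −tan(-22.1°) × tan(+6.300°) = 0.0448, so h₀ = 1.5260 rad = 87.43°.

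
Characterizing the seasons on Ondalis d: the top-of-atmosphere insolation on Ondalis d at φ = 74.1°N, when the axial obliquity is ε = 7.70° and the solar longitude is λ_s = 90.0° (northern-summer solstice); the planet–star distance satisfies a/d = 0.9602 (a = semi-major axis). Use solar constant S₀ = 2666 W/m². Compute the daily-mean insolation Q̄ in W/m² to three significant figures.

Solar declination: sin δ = sin ε · sin λ_s = sin 7.70° × sin 90.0° = 0.13399, so δ = +7.700°.
cos H₀ = −tan(+74.1°) tan(+7.700°) = -0.4746, H₀ = 2.0654 rad.
Bracket: H₀ sin φ sin δ + cos φ cos δ sin H₀ = 2.0654×0.96174×0.13399 + 0.27396×0.99098×0.88018 = 0.266155 + 0.238959 = 0.505114.
Inverse-square distance factor (a/d)² = 0.9602² = 0.921984.
Q̄ = (S₀/π) × 0.921984 × [bracket] = (2666/π) × 0.921984 × 0.505114 = 395.2 W/m².

Q̄ ≈ 395 W/m²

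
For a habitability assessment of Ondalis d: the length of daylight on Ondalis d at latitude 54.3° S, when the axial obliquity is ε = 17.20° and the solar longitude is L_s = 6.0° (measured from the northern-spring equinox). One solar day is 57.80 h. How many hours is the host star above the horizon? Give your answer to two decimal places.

Solar declination: sin δ = sin ε · sin L_s = sin 17.20° × sin 6.0° = 0.03091, so δ = +1.771°.
cos h₀ = −tan ϕ · tan δ = −tan(-54.3°) × tan(+1.771°) = 0.0430, so h₀ = 1.5277 rad = 87.53°.
Daylight = 2h₀/(2π) × 57.80 h = (1.5277/π) × 57.80 = 28.11 h.

28.11 h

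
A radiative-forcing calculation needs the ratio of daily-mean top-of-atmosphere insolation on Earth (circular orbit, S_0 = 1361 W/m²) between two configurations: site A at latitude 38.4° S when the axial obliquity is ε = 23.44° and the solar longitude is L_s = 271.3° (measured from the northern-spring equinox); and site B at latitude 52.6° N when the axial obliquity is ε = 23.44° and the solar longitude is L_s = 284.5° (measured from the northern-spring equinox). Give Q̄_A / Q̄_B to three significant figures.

— Configuration A (ϕ=-38.4°):
Solar declination: sin δ = sin ε · sin L_s = sin 23.44° × sin 271.3° = -0.39769, so δ = -23.434°.
cos h₀ = −tan(-38.4°) tan(-23.434°) = -0.3435, h₀ = 1.9215 rad.
Bracket: h₀ sin ϕ sin δ + cos ϕ cos δ sin h₀ = 1.9215×-0.62115×-0.39769 + 0.78369×0.91752×0.93914 = 0.474659 + 0.675290 = 1.149949.
Q̄ = (S_0/π) × [bracket] = (1361/π) × 1.149949 = 498.18 W/m².
— Configuration B (ϕ=+52.6°):
Solar declination: sin δ = sin ε · sin L_s = sin 23.44° × sin 284.5° = -0.38512, so δ = -22.651°.
cos h₀ = −tan(+52.6°) tan(-22.651°) = 0.5458, h₀ = 0.9934 rad.
Bracket: h₀ sin ϕ sin δ + cos ϕ cos δ sin h₀ = 0.9934×0.79441×-0.38512 + 0.60738×0.92287×0.83791 = -0.303924 + 0.469676 = 0.165752.
Q̄ = (S_0/π) × [bracket] = (1361/π) × 0.165752 = 71.807 W/m².
Ratio Q̄_A / Q̄_B = 498.18 / 71.807 = 6.938.

Q̄_A / Q̄_B ≈ 6.94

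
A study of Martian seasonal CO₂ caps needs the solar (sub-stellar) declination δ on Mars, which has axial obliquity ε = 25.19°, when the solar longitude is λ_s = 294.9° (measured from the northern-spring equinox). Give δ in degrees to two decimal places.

sin δ = sin ε · sin λ_s = sin 25.19° × sin 294.9° = -0.386057.
δ = arcsin(-0.386057) = -22.71°.

δ = -22.71°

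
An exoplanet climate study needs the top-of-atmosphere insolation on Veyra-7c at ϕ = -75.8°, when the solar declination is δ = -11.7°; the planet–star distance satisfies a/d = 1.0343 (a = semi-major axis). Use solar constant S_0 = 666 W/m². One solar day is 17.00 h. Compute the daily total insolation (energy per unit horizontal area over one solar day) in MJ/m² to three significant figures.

8.82 MJ/m²

cos h₀ = −tan(-75.8°) tan(-11.700°) = -0.8184, h₀ = 2.5294 rad.
Bracket: h₀ sin ϕ sin δ + cos ϕ cos δ sin h₀ = 2.5294×-0.96945×-0.20279 + 0.24531×0.97922×0.57463 = 0.497267 + 0.138033 = 0.635300.
Inverse-square distance factor (a/d)² = 1.0343² = 1.069776.
Q̄ = (S_0/π) × 1.069776 × [bracket] = (666/π) × 1.069776 × 0.635300 = 144.08 W/m².
Daily total = Q̄ × 17.00 h × 3600 s/h = 144.08 × 17.00 × 3600 / 10⁶ = 8.818 MJ/m².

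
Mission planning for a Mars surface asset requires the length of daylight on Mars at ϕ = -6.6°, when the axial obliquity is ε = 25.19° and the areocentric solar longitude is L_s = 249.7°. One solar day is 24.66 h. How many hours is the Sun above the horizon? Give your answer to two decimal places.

12.73 h

sin δ = sin 25.19° × sin 249.7° = -0.39919, so δ = -23.527°.
cos h₀ = −tan ϕ · tan δ = −tan(-6.6°) × tan(-23.527°) = -0.0504, so h₀ = 1.6212 rad = 92.89°.
Daylight = 2h₀/(2π) × 24.66 h = (1.6212/π) × 24.66 = 12.73 h.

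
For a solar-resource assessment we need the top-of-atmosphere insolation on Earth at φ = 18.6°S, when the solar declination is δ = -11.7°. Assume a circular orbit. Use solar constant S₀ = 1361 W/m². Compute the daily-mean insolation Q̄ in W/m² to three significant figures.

Q̄ ≈ 447 W/m²

cos H₀ = −tan(-18.6°) tan(-11.700°) = -0.0697, H₀ = 1.6405 rad.
Bracket: H₀ sin φ sin δ + cos φ cos δ sin H₀ = 1.6405×-0.31896×-0.20279 + 0.94777×0.97922×0.99757 = 0.106111 + 0.925820 = 1.031931.
Q̄ = (S₀/π) × [bracket] = (1361/π) × 1.031931 = 447.1 W/m².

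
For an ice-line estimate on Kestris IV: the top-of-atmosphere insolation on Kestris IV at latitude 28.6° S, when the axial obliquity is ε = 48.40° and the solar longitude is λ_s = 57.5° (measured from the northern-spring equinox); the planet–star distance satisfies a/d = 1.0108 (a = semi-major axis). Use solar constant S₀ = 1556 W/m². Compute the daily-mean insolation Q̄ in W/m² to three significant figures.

Solar declination: sin δ = sin ε · sin λ_s = sin 48.40° × sin 57.5° = 0.63069, so δ = +39.101°.
cos H₀ = −tan(-28.6°) tan(+39.101°) = 0.4431, H₀ = 1.1117 rad.
Bracket: H₀ sin φ sin δ + cos φ cos δ sin H₀ = 1.1117×-0.47869×0.63069 + 0.87798×0.77604×0.89647 = -0.335628 + 0.610808 = 0.275180.
Inverse-square distance factor (a/d)² = 1.0108² = 1.021717.
Q̄ = (S₀/π) × 1.021717 × [bracket] = (1556/π) × 1.021717 × 0.275180 = 139.3 W/m².

Q̄ ≈ 139 W/m²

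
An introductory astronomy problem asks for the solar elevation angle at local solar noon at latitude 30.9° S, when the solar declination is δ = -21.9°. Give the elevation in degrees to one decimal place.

81.0°

At local noon the hour angle is zero, so the zenith angle equals |ϕ − δ| = |-30.9° − (-21.900°)| = 9.000°.
Elevation = 90° − 9.000° = 81.0°.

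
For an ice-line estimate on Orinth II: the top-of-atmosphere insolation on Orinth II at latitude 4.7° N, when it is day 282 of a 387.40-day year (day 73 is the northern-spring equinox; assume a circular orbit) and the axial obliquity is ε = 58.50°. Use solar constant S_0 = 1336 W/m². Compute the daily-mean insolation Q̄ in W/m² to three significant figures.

Q̄ ≈ 403 W/m²

Solar longitude: L_s = 360° × (282 − 73)/387.40 = 194.218°.
sin δ = sin 58.50° × sin 194.218° = -0.20942, so δ = -12.088°.
cos h₀ = −tan(+4.7°) tan(-12.088°) = 0.0176, h₀ = 1.5532 rad.
Bracket: h₀ sin ϕ sin δ + cos ϕ cos δ sin h₀ = 1.5532×0.08194×-0.20942 + 0.99664×0.97783×0.99984 = -0.026653 + 0.974389 = 0.947736.
Q̄ = (S_0/π) × [bracket] = (1336/π) × 0.947736 = 403.0 W/m².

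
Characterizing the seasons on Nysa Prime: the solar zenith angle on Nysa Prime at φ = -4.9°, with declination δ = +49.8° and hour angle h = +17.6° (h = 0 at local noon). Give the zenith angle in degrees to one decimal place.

cos θ_z = sin φ sin δ + cos φ cos δ cos h = -0.065241 + 0.612996 = 0.547755.
θ_z = arccos(0.547755) = 56.8°.

θ_z = 56.8°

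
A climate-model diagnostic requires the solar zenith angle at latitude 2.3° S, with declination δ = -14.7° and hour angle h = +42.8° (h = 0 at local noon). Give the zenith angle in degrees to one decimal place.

cos θ_z = sin ϕ sin δ + cos ϕ cos δ cos h = 0.010184 + 0.709141 = 0.719325.
θ_z = arccos(0.719325) = 44.0°.

θ_z = 44.0°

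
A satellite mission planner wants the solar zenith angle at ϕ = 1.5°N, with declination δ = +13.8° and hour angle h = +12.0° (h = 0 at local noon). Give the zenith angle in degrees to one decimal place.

cos θ_z = sin ϕ sin δ + cos ϕ cos δ cos h = 0.006244 + 0.949587 = 0.955831.
θ_z = arccos(0.955831) = 17.1°.

θ_z = 17.1°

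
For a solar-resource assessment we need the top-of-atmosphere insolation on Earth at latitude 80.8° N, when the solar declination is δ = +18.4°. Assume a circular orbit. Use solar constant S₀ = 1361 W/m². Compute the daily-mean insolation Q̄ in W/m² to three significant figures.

cos H₀ = −tan(+80.8°) tan(+18.400°) = -2.0539 ≤ −1 ⇒ polar day, H₀ = π.
Bracket: H₀ sin φ sin δ + cos φ cos δ sin H₀ = 3.1416×0.98714×0.31565 + 0.15988×0.94888×0.00000 = 0.978893 + 0.000000 = 0.978893.
Q̄ = (S₀/π) × [bracket] = (1361/π) × 0.978893 = 424.1 W/m².

Q̄ ≈ 424 W/m²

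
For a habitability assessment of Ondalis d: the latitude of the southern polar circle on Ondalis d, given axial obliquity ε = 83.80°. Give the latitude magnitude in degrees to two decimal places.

6.20°

The polar circle is the lowest latitude that experiences at least one full rotation of continuous darkness at the northern-summer solstice; it lies at |φ| = 90° − ε = 90° − 83.80° = 6.20°.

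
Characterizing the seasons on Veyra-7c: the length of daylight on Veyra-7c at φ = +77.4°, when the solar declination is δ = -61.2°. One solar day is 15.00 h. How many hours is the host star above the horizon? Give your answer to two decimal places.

cos H₀ = −tan φ · tan δ = 8.1377 ≥ 1, so the host star never rises (polar night) and H₀ = 0.
Daylight = 2H₀/(2π) × 15.00 h = (0.0000/π) × 15.00 = 0.00 h.

0.00 h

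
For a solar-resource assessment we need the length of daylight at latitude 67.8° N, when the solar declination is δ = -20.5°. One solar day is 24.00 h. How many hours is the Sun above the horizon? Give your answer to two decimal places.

cos h₀ = −tan ϕ · tan δ = −tan(+67.8°) × tan(-20.500°) = 0.9162, so h₀ = 0.4124 rad = 23.63°.
Daylight = 2h₀/(2π) × 24.00 h = (0.4124/π) × 24.00 = 3.15 h.

3.15 h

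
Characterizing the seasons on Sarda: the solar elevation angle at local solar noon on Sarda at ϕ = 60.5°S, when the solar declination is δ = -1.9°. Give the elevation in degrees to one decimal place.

31.4°

At local noon the hour angle is zero, so the zenith angle equals |ϕ − δ| = |-60.5° − (-1.900°)| = 58.600°.
Elevation = 90° − 58.600° = 31.4°.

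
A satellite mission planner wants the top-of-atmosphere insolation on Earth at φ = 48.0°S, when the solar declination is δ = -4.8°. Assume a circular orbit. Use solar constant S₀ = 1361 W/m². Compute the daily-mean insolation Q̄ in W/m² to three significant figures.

cos H₀ = −tan(-48.0°) tan(-4.800°) = -0.0933, H₀ = 1.6642 rad.
Bracket: H₀ sin φ sin δ + cos φ cos δ sin H₀ = 1.6642×-0.74314×-0.08368 + 0.66913×0.99649×0.99564 = 0.103490 + 0.663874 = 0.767364.
Q̄ = (S₀/π) × [bracket] = (1361/π) × 0.767364 = 332.4 W/m².

Q̄ ≈ 332 W/m²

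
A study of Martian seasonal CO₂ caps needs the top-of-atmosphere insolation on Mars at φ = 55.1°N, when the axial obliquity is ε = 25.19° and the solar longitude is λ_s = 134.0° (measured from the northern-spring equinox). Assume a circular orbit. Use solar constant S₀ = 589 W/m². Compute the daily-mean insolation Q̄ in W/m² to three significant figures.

Solar declination: sin δ = sin ε · sin λ_s = sin 25.19° × sin 134.0° = 0.30617, so δ = +17.828°.
cos H₀ = −tan(+55.1°) tan(+17.828°) = -0.4610, H₀ = 2.0499 rad.
Bracket: H₀ sin φ sin δ + cos φ cos δ sin H₀ = 2.0499×0.82015×0.30617 + 0.57215×0.95198×0.88739 = 0.514741 + 0.483339 = 0.998080.
Q̄ = (S₀/π) × [bracket] = (589/π) × 0.998080 = 187.1 W/m².

Q̄ ≈ 187 W/m²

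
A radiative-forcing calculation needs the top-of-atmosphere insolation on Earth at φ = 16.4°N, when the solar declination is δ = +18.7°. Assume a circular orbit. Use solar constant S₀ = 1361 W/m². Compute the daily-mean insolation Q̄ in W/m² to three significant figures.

cos H₀ = −tan(+16.4°) tan(+18.700°) = -0.0996, H₀ = 1.6706 rad.
Bracket: H₀ sin φ sin δ + cos φ cos δ sin H₀ = 1.6706×0.28234×0.32061 + 0.95931×0.94721×0.99503 = 0.151224 + 0.904152 = 1.055376.
Q̄ = (S₀/π) × [bracket] = (1361/π) × 1.055376 = 457.2 W/m².

Q̄ ≈ 457 W/m²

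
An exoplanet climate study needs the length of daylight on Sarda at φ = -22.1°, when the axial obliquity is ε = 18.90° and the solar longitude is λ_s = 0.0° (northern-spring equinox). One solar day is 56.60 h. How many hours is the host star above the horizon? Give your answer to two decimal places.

Solar declination: sin δ = sin ε · sin λ_s = sin 18.90° × sin 0.0° = 0.00000, so δ = +0.000°.
cos H₀ = −tan φ · tan δ = −tan(-22.1°) × tan(+0.000°) = 0.0000, so H₀ = 1.5708 rad = 90.00°.
Daylight = 2H₀/(2π) × 56.60 h = (1.5708/π) × 56.60 = 28.30 h.

28.30 h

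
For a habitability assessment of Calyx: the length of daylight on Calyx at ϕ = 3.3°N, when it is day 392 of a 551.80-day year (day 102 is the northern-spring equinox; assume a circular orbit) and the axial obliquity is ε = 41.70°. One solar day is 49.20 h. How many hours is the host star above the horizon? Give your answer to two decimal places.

Solar longitude: L_s = 360° × (392 − 102)/551.80 = 189.199°.
sin δ = sin 41.70° × sin 189.199° = -0.10635, so δ = -6.105°.
cos h₀ = −tan ϕ · tan δ = −tan(+3.3°) × tan(-6.105°) = 0.0062, so h₀ = 1.5646 rad = 89.65°.
Daylight = 2h₀/(2π) × 49.20 h = (1.5646/π) × 49.20 = 24.50 h.

24.50 h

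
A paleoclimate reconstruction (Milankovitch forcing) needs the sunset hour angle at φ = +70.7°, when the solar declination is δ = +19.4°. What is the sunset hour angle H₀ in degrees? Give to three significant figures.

Sunrise equation: cos H₀ = −tan φ · tan δ = -1.0056 ≤ −1, so the Sun never sets (polar day) and H₀ = π.

H₀ = 180°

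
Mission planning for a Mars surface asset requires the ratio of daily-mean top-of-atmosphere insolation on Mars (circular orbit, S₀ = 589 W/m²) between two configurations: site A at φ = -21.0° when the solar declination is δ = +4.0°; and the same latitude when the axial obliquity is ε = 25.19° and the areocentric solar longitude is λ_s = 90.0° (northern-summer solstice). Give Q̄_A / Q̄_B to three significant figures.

— Configuration A (φ=-21.0°):
cos H₀ = −tan(-21.0°) tan(+4.000°) = 0.0268, H₀ = 1.5440 rad.
Bracket: H₀ sin φ sin δ + cos φ cos δ sin H₀ = 1.5440×-0.35837×0.06976 + 0.93358×0.99756×0.99964 = -0.038600 + 0.930967 = 0.892367.
Q̄ = (S₀/π) × [bracket] = (589/π) × 0.892367 = 167.31 W/m².
— Configuration B (φ=-21.0°):
sin δ = sin 25.19° × sin 90.0° = 0.42562, so δ = +25.190°.
cos H₀ = −tan(-21.0°) tan(+25.190°) = 0.1806, H₀ = 1.3892 rad.
Bracket: H₀ sin φ sin δ + cos φ cos δ sin H₀ = 1.3892×-0.35837×0.42562 + 0.93358×0.90490×0.98357 = -0.211894 + 0.830917 = 0.619023.
Q̄ = (S₀/π) × [bracket] = (589/π) × 0.619023 = 116.06 W/m².
Ratio Q̄_A / Q̄_B = 167.31 / 116.06 = 1.442.

Q̄_A / Q̄_B ≈ 1.44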